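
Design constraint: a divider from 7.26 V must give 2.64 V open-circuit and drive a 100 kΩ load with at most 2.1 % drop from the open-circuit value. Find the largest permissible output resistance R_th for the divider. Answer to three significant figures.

Loading drop = R_th/(R_th + R_L) ≤ 0.0210, so R_th ≤ R_L · ε/(1−ε) = 100 kΩ × 0.0210/0.9790 = 2.15 kΩ.

R_th ≤ 2.15 kΩ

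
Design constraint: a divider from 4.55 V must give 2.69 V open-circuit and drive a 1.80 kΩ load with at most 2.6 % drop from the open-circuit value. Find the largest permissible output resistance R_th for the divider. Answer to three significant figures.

Loading drop = R_th/(R_th + R_L) ≤ 0.0260, so R_th ≤ R_L · ε/(1−ε) = 1.80 kΩ × 0.0260/0.9740 = 48.0 Ω.
(Any R1, R2 with R2/(R1+R2) = 0.591 and R1‖R2 ≤ 48.0 Ω will meet the spec.)

R_th ≤ 48.0 Ω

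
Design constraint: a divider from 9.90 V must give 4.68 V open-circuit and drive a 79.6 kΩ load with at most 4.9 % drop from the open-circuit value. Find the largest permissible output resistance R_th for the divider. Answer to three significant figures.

R_th ≤ 4.10 kΩ

Loading drop = R_th/(R_th + R_L) ≤ 0.0490, so R_th ≤ R_L · ε/(1−ε) = 79.6 kΩ × 0.0490/0.9510 = 4.10 kΩ.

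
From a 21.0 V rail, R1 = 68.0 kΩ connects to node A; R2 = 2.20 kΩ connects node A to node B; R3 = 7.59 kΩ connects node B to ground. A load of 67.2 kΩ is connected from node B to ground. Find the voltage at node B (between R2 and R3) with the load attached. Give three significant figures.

At node B, R3 is in parallel with the load: R3‖R_L = 6.820 kΩ.
Below node A the resistance is R2 + (R3‖R_L) = 9.020 kΩ, so V_A = 21.0 × 9.020/77.02 = 2.459 V.
Then V_B = V_A × (R3‖R_L)/(R2 + R3‖R_L) = 2.459 × 6.820/9.020 = 1.86 V.

V ≈ 1.86 V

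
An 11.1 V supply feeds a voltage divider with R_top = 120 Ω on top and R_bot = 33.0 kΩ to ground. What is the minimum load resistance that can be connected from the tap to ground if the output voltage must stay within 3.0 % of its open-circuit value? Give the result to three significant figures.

R_L(min) ≈ 3.87 kΩ

Output resistance R_th = R_top‖R_bot = (120 × 33000)/33120 = 119.6 Ω.
The fractional drop is R_th/(R_th + R_L); requiring this ≤ 0.0300 gives R_L ≥ R_th(1/0.0300 − 1) = 119.6 × 32.33 = 3.87 kΩ.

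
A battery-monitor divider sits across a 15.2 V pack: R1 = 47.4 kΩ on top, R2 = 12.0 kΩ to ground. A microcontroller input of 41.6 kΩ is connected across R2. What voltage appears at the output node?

The load sits in parallel with R2: R2‖R_L = (12.0 × 41.6) / (12.0 + 41.6) = 9.313 kΩ.
V_out = 15.2 × 9.313 / (47.4 + 9.313) = 15.2 × 9.313/56.71 = 2.50 V.

V_out ≈ 2.50 V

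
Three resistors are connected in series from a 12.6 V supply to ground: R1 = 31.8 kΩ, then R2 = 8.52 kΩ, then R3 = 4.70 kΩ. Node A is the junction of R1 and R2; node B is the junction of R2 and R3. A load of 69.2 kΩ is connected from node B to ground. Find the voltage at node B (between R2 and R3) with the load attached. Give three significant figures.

V ≈ 1.24 V

At node B, R3 is in parallel with the load: R3‖R_L = 4.401 kΩ.
Below node A the resistance is R2 + (R3‖R_L) = 12.92 kΩ, so V_A = 12.6 × 12.92/44.72 = 3.640 V.
Then V_B = V_A × (R3‖R_L)/(R2 + R3‖R_L) = 3.640 × 4.401/12.92 = 1.24 V.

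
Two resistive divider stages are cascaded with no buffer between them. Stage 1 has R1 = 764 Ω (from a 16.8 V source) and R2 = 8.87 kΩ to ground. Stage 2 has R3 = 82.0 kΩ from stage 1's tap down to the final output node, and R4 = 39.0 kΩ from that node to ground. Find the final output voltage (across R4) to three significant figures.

V_out ≈ 4.96 V

Stage 2 presents R3+R4 = 121000 Ω as a load on stage 1's tap.
Stage 1's lower leg becomes R2‖(R3+R4) = 8264 Ω, so V_mid = 16.8 × 8264/9028 = 15.38 V.
Stage 2 is itself unloaded: V_out = V_mid × R4/(R3+R4) = 15.38 × 39000/121000 = 4.96 V.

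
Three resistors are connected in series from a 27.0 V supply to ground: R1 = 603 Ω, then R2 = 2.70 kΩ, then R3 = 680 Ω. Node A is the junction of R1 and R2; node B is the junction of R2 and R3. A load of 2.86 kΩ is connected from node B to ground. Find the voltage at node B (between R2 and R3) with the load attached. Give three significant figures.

V ≈ 3.85 V

At node B, R3 is in parallel with the load: R3‖R_L = 549.4 Ω.
Below node A the resistance is R2 + (R3‖R_L) = 3249 Ω, so V_A = 27.0 × 3249/3852 = 22.77 V.
Then V_B = V_A × (R3‖R_L)/(R2 + R3‖R_L) = 22.77 × 549.4/3249 = 3.85 V.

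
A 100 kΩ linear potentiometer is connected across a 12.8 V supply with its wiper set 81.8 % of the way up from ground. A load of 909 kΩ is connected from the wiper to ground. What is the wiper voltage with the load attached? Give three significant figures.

V ≈ 10.3 V

The wiper splits the pot into (1−α)R = 18.20 kΩ above and αR = 81.80 kΩ below.
Lower section ‖ load = 75.05 kΩ.
V_wiper = 12.8 × 75.05/(18.20 + 75.05) = 10.3 V.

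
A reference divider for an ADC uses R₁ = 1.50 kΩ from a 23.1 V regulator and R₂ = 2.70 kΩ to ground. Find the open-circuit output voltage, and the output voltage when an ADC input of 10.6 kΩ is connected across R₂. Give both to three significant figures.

Unloaded: 14.9 V; loaded: 13.6 V

Open-circuit: V = 23.1 × 2.70/(1.50 + 2.70) = 14.9 V.
With the load, R₂ becomes R₂‖R_L = 2.152 kΩ, so V = 23.1 × 2.152/3.652 = 13.6 V.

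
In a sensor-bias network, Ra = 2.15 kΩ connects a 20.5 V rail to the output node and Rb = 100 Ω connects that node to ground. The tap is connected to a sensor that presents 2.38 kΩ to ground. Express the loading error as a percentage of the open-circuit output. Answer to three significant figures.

The divider's output (Thévenin) resistance is Ra‖Rb = 95.56 Ω.
Fractional drop under load = R_th/(R_th + R_L) = 95.56 / (95.56 + 2380) = 0.03860.
So the output falls by 3.86 %.

3.86 %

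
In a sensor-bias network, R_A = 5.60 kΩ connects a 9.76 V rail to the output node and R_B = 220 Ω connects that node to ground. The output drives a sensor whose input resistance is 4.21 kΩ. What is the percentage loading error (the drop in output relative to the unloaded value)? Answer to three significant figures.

The divider's output (Thévenin) resistance is R_A‖R_B = 211.7 Ω.
Fractional drop under load = R_th/(R_th + R_L) = 211.7 / (211.7 + 4210) = 0.04787.
So the output falls by 4.79 %.

4.79 %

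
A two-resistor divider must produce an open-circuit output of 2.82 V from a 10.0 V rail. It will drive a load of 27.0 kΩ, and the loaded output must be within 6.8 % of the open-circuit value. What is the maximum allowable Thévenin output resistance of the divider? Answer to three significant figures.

Loading drop = R_th/(R_th + R_L) ≤ 0.0680, so R_th ≤ R_L · ε/(1−ε) = 27.0 kΩ × 0.0680/0.9320 = 1.97 kΩ.
(Any R1, R2 with R2/(R1+R2) = 0.282 and R1‖R2 ≤ 1.97 kΩ will meet the spec.)

R_th ≤ 1.97 kΩ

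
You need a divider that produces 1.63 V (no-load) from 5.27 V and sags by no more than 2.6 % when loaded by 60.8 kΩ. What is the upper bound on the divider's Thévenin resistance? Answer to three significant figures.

Loading drop = R_th/(R_th + R_L) ≤ 0.0260, so R_th ≤ R_L · ε/(1−ε) = 60.8 kΩ × 0.0260/0.9740 = 1.62 kΩ.

R_th ≤ 1.62 kΩ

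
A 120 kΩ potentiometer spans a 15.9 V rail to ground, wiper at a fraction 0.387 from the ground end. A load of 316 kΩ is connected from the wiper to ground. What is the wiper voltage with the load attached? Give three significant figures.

The wiper splits the pot into (1−α)R = 73.56 kΩ above and αR = 46.44 kΩ below.
Lower section ‖ load = 40.49 kΩ.
V_wiper = 15.9 × 40.49/(73.56 + 40.49) = 5.64 V.

V ≈ 5.64 V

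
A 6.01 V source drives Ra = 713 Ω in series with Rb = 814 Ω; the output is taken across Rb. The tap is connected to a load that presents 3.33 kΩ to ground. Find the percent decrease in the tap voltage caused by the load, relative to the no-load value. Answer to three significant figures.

Unloaded V = 6.01 × 814/1527 = 3.2038 V.
Loaded: Rb‖R_L = 654.1 Ω, giving V = 6.01 × 654.1/1367 = 2.8755 V.
Drop = (3.2038 − 2.8755) / 3.2038 = 10.2 %.

10.2 %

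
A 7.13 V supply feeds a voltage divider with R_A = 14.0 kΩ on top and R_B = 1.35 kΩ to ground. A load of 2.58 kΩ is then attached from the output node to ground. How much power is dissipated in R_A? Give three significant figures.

P ≈ 3.21 mW

Total resistance from the source is R_A + (R_B‖R_L) = 14.89 kΩ, so I = 7.13/14.89 kΩ = 0.4790 mA.
P = I²·R_A = (0.4790 mA)² × 14.0 kΩ = 3.21 mW.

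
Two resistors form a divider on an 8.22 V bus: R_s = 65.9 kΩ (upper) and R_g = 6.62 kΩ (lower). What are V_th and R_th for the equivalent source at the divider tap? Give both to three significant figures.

V_th = 0.750 V, R_th = 6.02 kΩ

V_th is the open-circuit tap voltage: 8.22 × 6.62/(65.9 + 6.62) = 0.750 V.
With the supply zeroed, R_s and R_g appear in parallel from the tap: R_th = R_s‖R_g = (65.9 × 6.62)/72.52 = 6.02 kΩ.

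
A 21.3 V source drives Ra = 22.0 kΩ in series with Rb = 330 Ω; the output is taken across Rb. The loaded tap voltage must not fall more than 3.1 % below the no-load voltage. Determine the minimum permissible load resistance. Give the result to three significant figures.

R_L(min) ≈ 10.2 kΩ

Output resistance R_th = Ra‖Rb = (22000 × 330)/22330 = 325.1 Ω.
The fractional drop is R_th/(R_th + R_L); requiring this ≤ 0.0310 gives R_L ≥ R_th(1/0.0310 − 1) = 325.1 × 31.26 = 10.2 kΩ.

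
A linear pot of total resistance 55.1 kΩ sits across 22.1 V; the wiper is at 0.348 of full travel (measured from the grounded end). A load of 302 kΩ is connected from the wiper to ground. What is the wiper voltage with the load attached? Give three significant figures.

The wiper splits the pot into (1−α)R = 35.93 kΩ above and αR = 19.17 kΩ below.
Lower section ‖ load = 18.03 kΩ.
V_wiper = 22.1 × 18.03/(35.93 + 18.03) = 7.39 V.

V ≈ 7.39 V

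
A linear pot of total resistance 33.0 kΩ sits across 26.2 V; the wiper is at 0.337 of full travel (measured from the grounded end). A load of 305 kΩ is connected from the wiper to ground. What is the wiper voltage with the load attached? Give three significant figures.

V ≈ 8.62 V

The wiper splits the pot into (1−α)R = 21.88 kΩ above and αR = 11.12 kΩ below.
Lower section ‖ load = 10.73 kΩ.
V_wiper = 26.2 × 10.73/(21.88 + 10.73) = 8.62 V.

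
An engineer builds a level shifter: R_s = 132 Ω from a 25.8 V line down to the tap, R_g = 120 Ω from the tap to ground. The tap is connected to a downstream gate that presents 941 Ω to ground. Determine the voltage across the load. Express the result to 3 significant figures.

V_out ≈ 11.5 V

The load sits in parallel with R_g: R_g‖R_L = (120 × 941) / (120 + 941) = 106.4 Ω.
V_out = 25.8 × 106.4 / (132 + 106.4) = 25.8 × 106.4/238.4 = 11.5 V.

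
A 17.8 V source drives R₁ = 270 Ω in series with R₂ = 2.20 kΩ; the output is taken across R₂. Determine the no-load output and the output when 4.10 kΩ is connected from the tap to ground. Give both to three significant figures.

Unloaded: 15.9 V; loaded: 15.0 V

Open-circuit: V = 17.8 × 2200/(270 + 2200) = 15.9 V.
With the load, R₂ becomes R₂‖R_L = 1432 Ω, so V = 17.8 × 1432/1702 = 15.0 V.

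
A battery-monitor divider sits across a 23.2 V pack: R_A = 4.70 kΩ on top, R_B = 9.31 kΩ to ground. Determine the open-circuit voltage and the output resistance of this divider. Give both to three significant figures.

V_th = 15.4 V, R_th = 3.12 kΩ

V_th is the open-circuit tap voltage: 23.2 × 9.31/(4.70 + 9.31) = 15.4 V.
With the supply zeroed, R_A and R_B appear in parallel from the tap: R_th = R_A‖R_B = (4.70 × 9.31)/14.01 = 3.12 kΩ.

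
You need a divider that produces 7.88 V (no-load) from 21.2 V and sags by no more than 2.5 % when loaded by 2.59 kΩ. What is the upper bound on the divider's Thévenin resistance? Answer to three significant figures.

Loading drop = R_th/(R_th + R_L) ≤ 0.0250, so R_th ≤ R_L · ε/(1−ε) = 2.59 kΩ × 0.0250/0.9750 = 66.4 Ω.
(Any R1, R2 with R2/(R1+R2) = 0.372 and R1‖R2 ≤ 66.4 Ω will meet the spec.)

R_th ≤ 66.4 Ω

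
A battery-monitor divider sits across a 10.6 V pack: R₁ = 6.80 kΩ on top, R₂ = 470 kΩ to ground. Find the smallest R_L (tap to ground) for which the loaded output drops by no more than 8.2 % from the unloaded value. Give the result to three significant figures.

Output resistance R_th = R₁‖R₂ = (6.80 × 470)/476.8 = 6.703 kΩ.
The fractional drop is R_th/(R_th + R_L); requiring this ≤ 0.0820 gives R_L ≥ R_th(1/0.0820 − 1) = 6.703 × 11.20 = 75.0 kΩ.

R_L(min) ≈ 75.0 kΩ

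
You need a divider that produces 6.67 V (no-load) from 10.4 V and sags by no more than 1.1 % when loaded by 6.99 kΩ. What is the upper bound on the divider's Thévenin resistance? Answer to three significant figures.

Loading drop = R_th/(R_th + R_L) ≤ 0.0110, so R_th ≤ R_L · ε/(1−ε) = 6.99 kΩ × 0.0110/0.9890 = 77.7 Ω.
(Any R1, R2 with R2/(R1+R2) = 0.641 and R1‖R2 ≤ 77.7 Ω will meet the spec.)

R_th ≤ 77.7 Ω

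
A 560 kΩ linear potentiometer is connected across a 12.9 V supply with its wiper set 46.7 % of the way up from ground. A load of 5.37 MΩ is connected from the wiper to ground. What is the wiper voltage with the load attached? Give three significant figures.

The wiper splits the pot into (1−α)R = 298.5 kΩ above and αR = 261.5 kΩ below.
Lower section ‖ load = 249.4 kΩ.
V_wiper = 12.9 × 249.4/(298.5 + 249.4) = 5.87 V.

V ≈ 5.87 V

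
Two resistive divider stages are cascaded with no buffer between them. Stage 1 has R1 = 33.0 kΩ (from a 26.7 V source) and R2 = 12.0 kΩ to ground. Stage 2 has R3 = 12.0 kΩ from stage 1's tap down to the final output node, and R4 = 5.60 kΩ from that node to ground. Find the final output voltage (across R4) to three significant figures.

Stage 2 presents R3+R4 = 17.60 kΩ as a load on stage 1's tap.
Stage 1's lower leg becomes R2‖(R3+R4) = 7.135 kΩ, so V_mid = 26.7 × 7.135/40.14 = 4.747 V.
Stage 2 is itself unloaded: V_out = V_mid × R4/(R3+R4) = 4.747 × 5.60/17.60 = 1.51 V.

V_out ≈ 1.51 V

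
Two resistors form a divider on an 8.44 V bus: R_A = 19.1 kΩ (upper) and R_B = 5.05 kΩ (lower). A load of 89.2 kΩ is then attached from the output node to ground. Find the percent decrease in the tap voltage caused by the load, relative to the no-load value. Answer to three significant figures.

The divider's output (Thévenin) resistance is R_A‖R_B = 3.994 kΩ.
Fractional drop under load = R_th/(R_th + R_L) = 3.994 / (3.994 + 89.2) = 0.04286.
So the output falls by 4.29 %.

4.29 %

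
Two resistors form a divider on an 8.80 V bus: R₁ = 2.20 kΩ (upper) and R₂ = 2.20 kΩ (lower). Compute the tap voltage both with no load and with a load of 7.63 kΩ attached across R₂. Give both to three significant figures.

Open-circuit: V = 8.80 × 2.20/(2.20 + 2.20) = 4.40 V.
With the load, R₂ becomes R₂‖R_L = 1.708 kΩ, so V = 8.80 × 1.708/3.908 = 3.85 V.

Unloaded: 4.40 V; loaded: 3.85 V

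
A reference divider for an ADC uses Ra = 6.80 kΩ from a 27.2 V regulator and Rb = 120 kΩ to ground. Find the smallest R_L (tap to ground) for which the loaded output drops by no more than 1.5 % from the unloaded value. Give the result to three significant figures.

R_L(min) ≈ 423 kΩ

Output resistance R_th = Ra‖Rb = (6.80 × 120)/126.8 = 6.435 kΩ.
The fractional drop is R_th/(R_th + R_L); requiring this ≤ 0.0150 gives R_L ≥ R_th(1/0.0150 − 1) = 6.435 × 65.67 = 423 kΩ.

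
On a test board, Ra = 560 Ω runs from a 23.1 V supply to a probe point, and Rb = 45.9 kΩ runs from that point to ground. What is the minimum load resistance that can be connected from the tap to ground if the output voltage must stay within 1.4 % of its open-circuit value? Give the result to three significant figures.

Output resistance R_th = Ra‖Rb = (560 × 45900)/46460 = 553.3 Ω.
The fractional drop is R_th/(R_th + R_L); requiring this ≤ 0.0140 gives R_L ≥ R_th(1/0.0140 − 1) = 553.3 × 70.43 = 39.0 kΩ.

R_L(min) ≈ 39.0 kΩ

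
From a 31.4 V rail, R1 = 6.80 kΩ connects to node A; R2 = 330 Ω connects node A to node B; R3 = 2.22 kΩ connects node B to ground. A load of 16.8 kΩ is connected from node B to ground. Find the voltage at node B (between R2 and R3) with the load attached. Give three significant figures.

At node B, R3 is in parallel with the load: R3‖R_L = 1961 Ω.
Below node A the resistance is R2 + (R3‖R_L) = 2291 Ω, so V_A = 31.4 × 2291/9091 = 7.913 V.
Then V_B = V_A × (R3‖R_L)/(R2 + R3‖R_L) = 7.913 × 1961/2291 = 6.77 V.

V ≈ 6.77 V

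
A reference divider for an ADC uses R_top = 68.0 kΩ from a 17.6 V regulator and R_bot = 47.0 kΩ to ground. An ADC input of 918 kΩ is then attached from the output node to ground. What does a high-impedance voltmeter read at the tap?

The load sits in parallel with R_bot: R_bot‖R_L = (47.0 × 918) / (47.0 + 918) = 44.71 kΩ.
V_out = 17.6 × 44.71 / (68.0 + 44.71) = 17.6 × 44.71/112.7 = 6.98 V.

V_out ≈ 6.98 V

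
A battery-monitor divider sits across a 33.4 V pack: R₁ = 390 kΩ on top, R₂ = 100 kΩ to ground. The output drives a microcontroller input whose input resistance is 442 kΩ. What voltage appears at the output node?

The load sits in parallel with R₂: R₂‖R_L = (100 × 442) / (100 + 442) = 81.55 kΩ.
V_out = 33.4 × 81.55 / (390 + 81.55) = 33.4 × 81.55/471.5 = 5.78 V.
(Unloaded it would have been 6.82 V.)

V_out ≈ 5.78 V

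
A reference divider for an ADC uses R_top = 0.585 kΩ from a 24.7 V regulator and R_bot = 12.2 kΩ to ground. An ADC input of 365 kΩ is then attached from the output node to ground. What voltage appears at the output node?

The load sits in parallel with R_bot: R_bot‖R_L = (12200 × 365000) / (12200 + 365000) = 11810 Ω.
V_out = 24.7 × 11810 / (585 + 11810) = 24.7 × 11810/12390 = 23.5 V.

V_out ≈ 23.5 V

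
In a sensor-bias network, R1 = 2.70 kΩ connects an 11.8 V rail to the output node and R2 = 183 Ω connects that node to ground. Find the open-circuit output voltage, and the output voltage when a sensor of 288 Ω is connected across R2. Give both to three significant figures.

Unloaded: 0.749 V; loaded: 0.470 V

Open-circuit: V = 11.8 × 183/(2700 + 183) = 0.749 V.
With the load, R2 becomes R2‖R_L = 111.9 Ω, so V = 11.8 × 111.9/2812 = 0.470 V.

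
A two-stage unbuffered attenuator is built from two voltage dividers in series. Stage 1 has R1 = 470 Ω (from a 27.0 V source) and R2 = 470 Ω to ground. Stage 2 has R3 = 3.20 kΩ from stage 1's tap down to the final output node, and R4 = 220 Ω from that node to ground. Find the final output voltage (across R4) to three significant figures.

Stage 2 presents R3+R4 = 3420 Ω as a load on stage 1's tap.
Stage 1's lower leg becomes R2‖(R3+R4) = 413.2 Ω, so V_mid = 27.0 × 413.2/883.2 = 12.63 V.
Stage 2 is itself unloaded: V_out = V_mid × R4/(R3+R4) = 12.63 × 220/3420 = 0.813 V.

V_out ≈ 0.813 V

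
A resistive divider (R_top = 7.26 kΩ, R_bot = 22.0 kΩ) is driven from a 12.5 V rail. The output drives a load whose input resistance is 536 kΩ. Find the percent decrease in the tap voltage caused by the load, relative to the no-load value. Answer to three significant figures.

The divider's output (Thévenin) resistance is R_top‖R_bot = 5.459 kΩ.
Fractional drop under load = R_th/(R_th + R_L) = 5.459 / (5.459 + 536) = 0.01008.
So the output falls by 1.01 %.

1.01 %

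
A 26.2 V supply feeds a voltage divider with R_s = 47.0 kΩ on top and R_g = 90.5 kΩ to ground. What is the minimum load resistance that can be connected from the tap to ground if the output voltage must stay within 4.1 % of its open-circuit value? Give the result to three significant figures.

Output resistance R_th = R_s‖R_g = (47.0 × 90.5)/137.5 = 30.93 kΩ.
The fractional drop is R_th/(R_th + R_L); requiring this ≤ 0.0410 gives R_L ≥ R_th(1/0.0410 − 1) = 30.93 × 23.39 = 724 kΩ.

R_L(min) ≈ 724 kΩ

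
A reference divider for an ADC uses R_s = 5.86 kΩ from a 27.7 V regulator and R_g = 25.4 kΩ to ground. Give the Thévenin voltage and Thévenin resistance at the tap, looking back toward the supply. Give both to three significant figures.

V_th is the open-circuit tap voltage: 27.7 × 25.4/(5.86 + 25.4) = 22.5 V.
With the supply zeroed, R_s and R_g appear in parallel from the tap: R_th = R_s‖R_g = (5.86 × 25.4)/31.26 = 4.76 kΩ.

V_th = 22.5 V, R_th = 4.76 kΩ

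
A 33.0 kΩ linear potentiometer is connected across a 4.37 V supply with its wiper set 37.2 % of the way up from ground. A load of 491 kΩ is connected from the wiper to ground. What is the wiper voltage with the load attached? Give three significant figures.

The wiper splits the pot into (1−α)R = 20.72 kΩ above and αR = 12.28 kΩ below.
Lower section ‖ load = 11.98 kΩ.
V_wiper = 4.37 × 11.98/(20.72 + 11.98) = 1.60 V.

V ≈ 1.60 V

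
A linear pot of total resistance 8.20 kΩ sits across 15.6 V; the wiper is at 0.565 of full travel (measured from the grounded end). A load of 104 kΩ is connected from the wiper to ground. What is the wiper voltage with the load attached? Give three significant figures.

V ≈ 8.65 V

The wiper splits the pot into (1−α)R = 3.567 kΩ above and αR = 4.633 kΩ below.
Lower section ‖ load = 4.435 kΩ.
V_wiper = 15.6 × 4.435/(3.567 + 4.435) = 8.65 V.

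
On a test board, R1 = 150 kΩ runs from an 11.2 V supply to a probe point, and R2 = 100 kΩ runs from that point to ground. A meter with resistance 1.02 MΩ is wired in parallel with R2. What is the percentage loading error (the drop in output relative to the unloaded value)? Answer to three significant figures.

5.56 %

The divider's output (Thévenin) resistance is R1‖R2 = 60.00 kΩ.
Fractional drop under load = R_th/(R_th + R_L) = 60.00 / (60.00 + 1020) = 0.05556.
So the output falls by 5.56 %.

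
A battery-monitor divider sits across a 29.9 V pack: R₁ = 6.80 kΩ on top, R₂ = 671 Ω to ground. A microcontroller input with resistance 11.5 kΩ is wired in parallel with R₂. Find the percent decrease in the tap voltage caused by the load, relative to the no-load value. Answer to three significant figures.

The divider's output (Thévenin) resistance is R₁‖R₂ = 610.7 Ω.
Fractional drop under load = R_th/(R_th + R_L) = 610.7 / (610.7 + 11500) = 0.05043.
So the output falls by 5.04 %.

5.04 %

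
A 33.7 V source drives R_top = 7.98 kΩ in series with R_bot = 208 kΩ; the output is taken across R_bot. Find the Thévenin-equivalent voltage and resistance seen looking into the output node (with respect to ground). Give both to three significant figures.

V_th = 32.5 V, R_th = 7.69 kΩ

V_th is the open-circuit tap voltage: 33.7 × 208/(7.98 + 208) = 32.5 V.
With the supply zeroed, R_top and R_bot appear in parallel from the tap: R_th = R_top‖R_bot = (7.98 × 208)/216.0 = 7.69 kΩ.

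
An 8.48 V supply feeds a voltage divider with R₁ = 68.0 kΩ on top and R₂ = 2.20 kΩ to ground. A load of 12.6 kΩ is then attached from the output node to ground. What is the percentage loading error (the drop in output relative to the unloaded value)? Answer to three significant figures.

Unloaded V = 8.48 × 2.20/70.20 = 0.26575 V.
Loaded: R₂‖R_L = 1.873 kΩ, giving V = 8.48 × 1.873/69.87 = 0.22731 V.
Drop = (0.26575 − 0.22731) / 0.26575 = 14.5 %.

14.5 %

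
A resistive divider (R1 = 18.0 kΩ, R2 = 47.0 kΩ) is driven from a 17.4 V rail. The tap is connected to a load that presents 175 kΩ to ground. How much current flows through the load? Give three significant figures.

R2‖R_L = 37.05 kΩ; V_out = 17.4 × 37.05/55.05 = 11.71 V.
I_L = V_out / R_L = 11.71 / 175 kΩ = 0.0669 mA.

I_L ≈ 0.0669 mA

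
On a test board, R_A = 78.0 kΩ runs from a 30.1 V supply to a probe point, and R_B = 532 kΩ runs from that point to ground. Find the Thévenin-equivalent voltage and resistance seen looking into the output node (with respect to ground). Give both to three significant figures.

V_th = 26.3 V, R_th = 68.0 kΩ

V_th is the open-circuit tap voltage: 30.1 × 532/(78.0 + 532) = 26.3 V.
With the supply zeroed, R_A and R_B appear in parallel from the tap: R_th = R_A‖R_B = (78.0 × 532)/610.0 = 68.0 kΩ.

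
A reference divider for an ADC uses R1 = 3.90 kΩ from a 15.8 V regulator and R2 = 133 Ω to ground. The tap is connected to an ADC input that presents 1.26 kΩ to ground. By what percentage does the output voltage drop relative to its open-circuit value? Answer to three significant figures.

9.26 %

The divider's output (Thévenin) resistance is R1‖R2 = 128.6 Ω.
Fractional drop under load = R_th/(R_th + R_L) = 128.6 / (128.6 + 1260) = 0.09262.
So the output falls by 9.26 %.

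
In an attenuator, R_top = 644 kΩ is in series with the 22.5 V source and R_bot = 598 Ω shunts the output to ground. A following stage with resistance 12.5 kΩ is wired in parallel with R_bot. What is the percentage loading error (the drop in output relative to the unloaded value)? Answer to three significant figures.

The divider's output (Thévenin) resistance is R_top‖R_bot = 597.4 Ω.
Fractional drop under load = R_th/(R_th + R_L) = 597.4 / (597.4 + 12500) = 0.04562.
So the output falls by 4.56 %.

4.56 %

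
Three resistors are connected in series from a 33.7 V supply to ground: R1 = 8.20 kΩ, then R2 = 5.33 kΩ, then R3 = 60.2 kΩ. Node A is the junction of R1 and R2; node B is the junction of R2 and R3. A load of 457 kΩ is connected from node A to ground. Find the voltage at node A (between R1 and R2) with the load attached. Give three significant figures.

V ≈ 29.5 V

Below node A the series string R2+R3 = 65.53 kΩ sits in parallel with the 457 kΩ load: 57.31 kΩ.
V_A = 33.7 × 57.31/(8.20 + 57.31) = 29.5 V.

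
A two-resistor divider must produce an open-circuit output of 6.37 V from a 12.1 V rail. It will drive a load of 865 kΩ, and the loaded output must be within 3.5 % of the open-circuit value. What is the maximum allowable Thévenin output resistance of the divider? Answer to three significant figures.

Loading drop = R_th/(R_th + R_L) ≤ 0.0350, so R_th ≤ R_L · ε/(1−ε) = 865 kΩ × 0.0350/0.9650 = 31.4 kΩ.

R_th ≤ 31.4 kΩ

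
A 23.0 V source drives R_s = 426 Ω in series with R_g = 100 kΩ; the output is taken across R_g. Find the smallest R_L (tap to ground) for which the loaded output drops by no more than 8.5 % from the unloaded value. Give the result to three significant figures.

R_L(min) ≈ 4.57 kΩ

Output resistance R_th = R_s‖R_g = (426 × 100000)/100400 = 424.2 Ω.
The fractional drop is R_th/(R_th + R_L); requiring this ≤ 0.0850 gives R_L ≥ R_th(1/0.0850 − 1) = 424.2 × 10.76 = 4.57 kΩ.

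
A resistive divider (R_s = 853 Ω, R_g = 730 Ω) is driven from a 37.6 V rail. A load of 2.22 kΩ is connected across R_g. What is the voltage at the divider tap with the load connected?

The load sits in parallel with R_g: R_g‖R_L = (730 × 2220) / (730 + 2220) = 549.4 Ω.
V_out = 37.6 × 549.4 / (853 + 549.4) = 37.6 × 549.4/1402 = 14.7 V.

V_out ≈ 14.7 V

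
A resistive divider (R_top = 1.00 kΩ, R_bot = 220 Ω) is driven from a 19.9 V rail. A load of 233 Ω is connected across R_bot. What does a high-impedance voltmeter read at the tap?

The load sits in parallel with R_bot: R_bot‖R_L = (220 × 233) / (220 + 233) = 113.2 Ω.
V_out = 19.9 × 113.2 / (1000 + 113.2) = 19.9 × 113.2/1113 = 2.02 V.
(Unloaded it would have been 3.59 V.)

V_out ≈ 2.02 V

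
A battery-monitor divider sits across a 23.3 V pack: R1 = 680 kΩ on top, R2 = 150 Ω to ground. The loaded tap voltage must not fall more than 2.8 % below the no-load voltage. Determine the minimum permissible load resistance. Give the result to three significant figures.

Output resistance R_th = R1‖R2 = (680000 × 150)/680200 = 150.0 Ω.
The fractional drop is R_th/(R_th + R_L); requiring this ≤ 0.0280 gives R_L ≥ R_th(1/0.0280 − 1) = 150.0 × 34.71 = 5.21 kΩ.

R_L(min) ≈ 5.21 kΩ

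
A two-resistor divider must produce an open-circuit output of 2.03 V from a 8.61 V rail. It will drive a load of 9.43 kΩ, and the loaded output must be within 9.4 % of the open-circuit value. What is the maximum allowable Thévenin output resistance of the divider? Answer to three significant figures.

Loading drop = R_th/(R_th + R_L) ≤ 0.0940, so R_th ≤ R_L · ε/(1−ε) = 9.43 kΩ × 0.0940/0.9060 = 978 Ω.
(Any R1, R2 with R2/(R1+R2) = 0.236 and R1‖R2 ≤ 978 Ω will meet the spec.)

R_th ≤ 978 Ω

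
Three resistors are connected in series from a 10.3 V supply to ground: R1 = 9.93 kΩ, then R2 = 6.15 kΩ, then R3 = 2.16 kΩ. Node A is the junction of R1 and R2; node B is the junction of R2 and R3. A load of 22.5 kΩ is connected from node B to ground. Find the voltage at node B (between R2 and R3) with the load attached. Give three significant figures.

At node B, R3 is in parallel with the load: R3‖R_L = 1.971 kΩ.
Below node A the resistance is R2 + (R3‖R_L) = 8.121 kΩ, so V_A = 10.3 × 8.121/18.05 = 4.634 V.
Then V_B = V_A × (R3‖R_L)/(R2 + R3‖R_L) = 4.634 × 1.971/8.121 = 1.12 V.

V ≈ 1.12 V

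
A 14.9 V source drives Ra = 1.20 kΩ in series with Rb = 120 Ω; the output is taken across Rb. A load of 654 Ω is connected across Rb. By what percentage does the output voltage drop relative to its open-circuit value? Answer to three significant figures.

14.3 %

Unloaded V = 14.9 × 120/1320 = 1.3545 V.
Loaded: Rb‖R_L = 101.4 Ω, giving V = 14.9 × 101.4/1301 = 1.1609 V.
Drop = (1.3545 − 1.1609) / 1.3545 = 14.3 %.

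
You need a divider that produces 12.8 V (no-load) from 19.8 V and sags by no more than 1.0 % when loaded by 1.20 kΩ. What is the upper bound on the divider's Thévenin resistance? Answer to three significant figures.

Loading drop = R_th/(R_th + R_L) ≤ 0.0100, so R_th ≤ R_L · ε/(1−ε) = 1.20 kΩ × 0.0100/0.9900 = 12.1 Ω.

R_th ≤ 12.1 Ω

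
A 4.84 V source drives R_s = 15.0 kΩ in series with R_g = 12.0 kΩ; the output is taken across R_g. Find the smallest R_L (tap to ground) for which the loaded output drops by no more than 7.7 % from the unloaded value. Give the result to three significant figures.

Output resistance R_th = R_s‖R_g = (15.0 × 12.0)/27.00 = 6.667 kΩ.
The fractional drop is R_th/(R_th + R_L); requiring this ≤ 0.0770 gives R_L ≥ R_th(1/0.0770 − 1) = 6.667 × 11.99 = 79.9 kΩ.

R_L(min) ≈ 79.9 kΩ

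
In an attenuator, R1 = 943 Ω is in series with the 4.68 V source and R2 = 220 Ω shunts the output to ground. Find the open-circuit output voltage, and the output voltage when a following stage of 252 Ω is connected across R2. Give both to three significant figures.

Unloaded: 0.885 V; loaded: 0.518 V

Open-circuit: V = 4.68 × 220/(943 + 220) = 0.885 V.
With the load, R2 becomes R2‖R_L = 117.5 Ω, so V = 4.68 × 117.5/1060 = 0.518 V.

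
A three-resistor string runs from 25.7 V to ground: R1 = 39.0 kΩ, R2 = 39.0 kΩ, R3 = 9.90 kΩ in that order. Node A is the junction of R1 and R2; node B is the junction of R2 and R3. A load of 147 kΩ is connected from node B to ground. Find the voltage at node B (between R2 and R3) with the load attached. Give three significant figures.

V ≈ 2.73 V

At node B, R3 is in parallel with the load: R3‖R_L = 9.275 kΩ.
Below node A the resistance is R2 + (R3‖R_L) = 48.28 kΩ, so V_A = 25.7 × 48.28/87.28 = 14.22 V.
Then V_B = V_A × (R3‖R_L)/(R2 + R3‖R_L) = 14.22 × 9.275/48.28 = 2.73 V.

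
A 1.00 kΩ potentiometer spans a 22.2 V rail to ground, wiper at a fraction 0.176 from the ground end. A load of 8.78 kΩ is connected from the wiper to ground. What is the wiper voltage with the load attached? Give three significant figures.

The wiper splits the pot into (1−α)R = 824.0 Ω above and αR = 176.0 Ω below.
Lower section ‖ load = 172.5 Ω.
V_wiper = 22.2 × 172.5/(824.0 + 172.5) = 3.84 V.

V ≈ 3.84 V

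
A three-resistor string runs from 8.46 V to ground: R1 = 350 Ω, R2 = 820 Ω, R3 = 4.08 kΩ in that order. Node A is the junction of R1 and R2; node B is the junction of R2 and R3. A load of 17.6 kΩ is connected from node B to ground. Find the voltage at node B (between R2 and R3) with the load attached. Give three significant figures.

At node B, R3 is in parallel with the load: R3‖R_L = 3312 Ω.
Below node A the resistance is R2 + (R3‖R_L) = 4132 Ω, so V_A = 8.46 × 4132/4482 = 7.799 V.
Then V_B = V_A × (R3‖R_L)/(R2 + R3‖R_L) = 7.799 × 3312/4132 = 6.25 V.

V ≈ 6.25 V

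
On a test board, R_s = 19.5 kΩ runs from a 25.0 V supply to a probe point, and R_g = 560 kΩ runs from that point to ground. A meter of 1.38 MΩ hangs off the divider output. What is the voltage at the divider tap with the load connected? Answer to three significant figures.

V_out ≈ 23.8 V

The load sits in parallel with R_g: R_g‖R_L = (560 × 1380) / (560 + 1380) = 398.4 kΩ.
V_out = 25.0 × 398.4 / (19.5 + 398.4) = 25.0 × 398.4/417.9 = 23.8 V.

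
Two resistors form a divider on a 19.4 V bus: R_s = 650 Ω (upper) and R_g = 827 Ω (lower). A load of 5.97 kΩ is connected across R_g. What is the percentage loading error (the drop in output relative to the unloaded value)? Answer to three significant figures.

The divider's output (Thévenin) resistance is R_s‖R_g = 363.9 Ω.
Fractional drop under load = R_th/(R_th + R_L) = 363.9 / (363.9 + 5970) = 0.05746.
So the output falls by 5.75 %.

5.75 %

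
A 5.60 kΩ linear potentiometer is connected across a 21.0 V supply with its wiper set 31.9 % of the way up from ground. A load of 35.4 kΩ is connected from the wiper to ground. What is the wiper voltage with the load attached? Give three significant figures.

V ≈ 6.48 V

The wiper splits the pot into (1−α)R = 3.814 kΩ above and αR = 1.786 kΩ below.
Lower section ‖ load = 1.701 kΩ.
V_wiper = 21.0 × 1.701/(3.814 + 1.701) = 6.48 V.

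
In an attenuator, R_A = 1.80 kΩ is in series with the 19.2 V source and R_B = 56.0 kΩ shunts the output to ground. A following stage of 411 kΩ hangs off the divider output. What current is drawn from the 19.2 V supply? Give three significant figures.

R_B‖R_L = 49.28 kΩ, so the source sees R_A + R_B‖R_L = 51.08 kΩ.
I = 19.2 V / 51.08 kΩ = 0.376 mA.

I ≈ 0.376 mA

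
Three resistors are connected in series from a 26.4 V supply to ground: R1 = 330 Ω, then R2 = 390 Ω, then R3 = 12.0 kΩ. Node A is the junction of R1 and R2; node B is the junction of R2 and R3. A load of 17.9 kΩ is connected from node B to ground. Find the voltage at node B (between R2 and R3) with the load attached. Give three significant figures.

At node B, R3 is in parallel with the load: R3‖R_L = 7184 Ω.
Below node A the resistance is R2 + (R3‖R_L) = 7574 Ω, so V_A = 26.4 × 7574/7904 = 25.30 V.
Then V_B = V_A × (R3‖R_L)/(R2 + R3‖R_L) = 25.30 × 7184/7574 = 24.0 V.

V ≈ 24.0 V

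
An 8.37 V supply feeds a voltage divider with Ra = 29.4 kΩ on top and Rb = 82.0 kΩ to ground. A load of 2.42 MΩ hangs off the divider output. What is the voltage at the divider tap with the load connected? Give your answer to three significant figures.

The load sits in parallel with Rb: Rb‖R_L = (82.0 × 2420) / (82.0 + 2420) = 79.31 kΩ.
V_out = 8.37 × 79.31 / (29.4 + 79.31) = 8.37 × 79.31/108.7 = 6.11 V.
(Unloaded it would have been 6.16 V.)

V_out ≈ 6.11 V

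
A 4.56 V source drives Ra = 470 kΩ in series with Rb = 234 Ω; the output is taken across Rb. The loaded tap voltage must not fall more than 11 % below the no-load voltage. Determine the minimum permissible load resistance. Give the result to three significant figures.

R_L(min) ≈ 1.89 kΩ

Output resistance R_th = Ra‖Rb = (470000 × 234)/470200 = 233.9 Ω.
The fractional drop is R_th/(R_th + R_L); requiring this ≤ 0.110 gives R_L ≥ R_th(1/0.110 − 1) = 233.9 × 8.091 = 1.89 kΩ.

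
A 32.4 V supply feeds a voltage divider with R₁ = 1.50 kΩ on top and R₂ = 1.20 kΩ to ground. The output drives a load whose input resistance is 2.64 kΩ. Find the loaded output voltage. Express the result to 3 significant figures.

The load sits in parallel with R₂: R₂‖R_L = (1.20 × 2.64) / (1.20 + 2.64) = 0.8250 kΩ.
V_out = 32.4 × 0.8250 / (1.50 + 0.8250) = 32.4 × 0.8250/2.325 = 11.5 V.

V_out ≈ 11.5 V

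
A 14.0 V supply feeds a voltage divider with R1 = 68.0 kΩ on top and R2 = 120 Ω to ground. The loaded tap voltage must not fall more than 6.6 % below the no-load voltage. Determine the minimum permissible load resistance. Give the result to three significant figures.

R_L(min) ≈ 1.70 kΩ

Output resistance R_th = R1‖R2 = (68000 × 120)/68120 = 119.8 Ω.
The fractional drop is R_th/(R_th + R_L); requiring this ≤ 0.0660 gives R_L ≥ R_th(1/0.0660 − 1) = 119.8 × 14.15 = 1.70 kΩ.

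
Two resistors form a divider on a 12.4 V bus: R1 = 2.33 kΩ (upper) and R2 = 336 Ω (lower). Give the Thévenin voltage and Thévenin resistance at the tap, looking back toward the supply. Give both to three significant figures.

V_th is the open-circuit tap voltage: 12.4 × 336/(2330 + 336) = 1.56 V.
With the supply zeroed, R1 and R2 appear in parallel from the tap: R_th = R1‖R2 = (2330 × 336)/2666 = 294 Ω.

V_th = 1.56 V, R_th = 294 Ω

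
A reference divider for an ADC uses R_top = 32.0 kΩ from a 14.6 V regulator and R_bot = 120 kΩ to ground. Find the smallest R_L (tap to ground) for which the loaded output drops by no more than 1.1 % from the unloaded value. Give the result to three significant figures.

Output resistance R_th = R_top‖R_bot = (32.0 × 120)/152.0 = 25.26 kΩ.
The fractional drop is R_th/(R_th + R_L); requiring this ≤ 0.0110 gives R_L ≥ R_th(1/0.0110 − 1) = 25.26 × 89.91 = 2.27 MΩ.

R_L(min) ≈ 2.27 MΩ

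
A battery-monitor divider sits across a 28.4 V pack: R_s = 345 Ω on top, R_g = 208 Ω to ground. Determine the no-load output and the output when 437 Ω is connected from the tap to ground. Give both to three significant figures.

Open-circuit: V = 28.4 × 208/(345 + 208) = 10.7 V.
With the load, R_g becomes R_g‖R_L = 140.9 Ω, so V = 28.4 × 140.9/485.9 = 8.24 V.

Unloaded: 10.7 V; loaded: 8.24 V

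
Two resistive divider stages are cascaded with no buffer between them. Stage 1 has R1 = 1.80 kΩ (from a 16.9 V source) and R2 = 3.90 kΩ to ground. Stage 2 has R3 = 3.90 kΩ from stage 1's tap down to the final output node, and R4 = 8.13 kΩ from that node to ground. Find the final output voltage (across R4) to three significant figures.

V_out ≈ 7.09 V

Stage 2 presents R3+R4 = 12.03 kΩ as a load on stage 1's tap.
Stage 1's lower leg becomes R2‖(R3+R4) = 2.945 kΩ, so V_mid = 16.9 × 2.945/4.745 = 10.49 V.
Stage 2 is itself unloaded: V_out = V_mid × R4/(R3+R4) = 10.49 × 8.13/12.03 = 7.09 V.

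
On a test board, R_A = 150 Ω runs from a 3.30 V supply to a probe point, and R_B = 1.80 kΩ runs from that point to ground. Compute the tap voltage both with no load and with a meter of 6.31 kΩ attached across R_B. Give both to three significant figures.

Open-circuit: V = 3.30 × 1800/(150 + 1800) = 3.05 V.
With the load, R_B becomes R_B‖R_L = 1400 Ω, so V = 3.30 × 1400/1550 = 2.98 V.

Unloaded: 3.05 V; loaded: 2.98 V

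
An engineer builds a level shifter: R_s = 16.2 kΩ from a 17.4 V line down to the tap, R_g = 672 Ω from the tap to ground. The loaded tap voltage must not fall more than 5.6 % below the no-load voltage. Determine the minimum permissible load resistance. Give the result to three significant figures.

R_L(min) ≈ 10.9 kΩ

Output resistance R_th = R_s‖R_g = (16200 × 672)/16870 = 645.2 Ω.
The fractional drop is R_th/(R_th + R_L); requiring this ≤ 0.0560 gives R_L ≥ R_th(1/0.0560 − 1) = 645.2 × 16.86 = 10.9 kΩ.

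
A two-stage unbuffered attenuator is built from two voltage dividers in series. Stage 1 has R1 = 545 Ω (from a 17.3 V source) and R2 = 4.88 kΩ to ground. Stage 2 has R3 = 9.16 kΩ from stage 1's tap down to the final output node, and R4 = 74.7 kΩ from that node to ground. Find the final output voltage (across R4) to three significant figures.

V_out ≈ 13.8 V

Stage 2 presents R3+R4 = 83860 Ω as a load on stage 1's tap.
Stage 1's lower leg becomes R2‖(R3+R4) = 4612 Ω, so V_mid = 17.3 × 4612/5157 = 15.47 V.
Stage 2 is itself unloaded: V_out = V_mid × R4/(R3+R4) = 15.47 × 74700/83860 = 13.8 V.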